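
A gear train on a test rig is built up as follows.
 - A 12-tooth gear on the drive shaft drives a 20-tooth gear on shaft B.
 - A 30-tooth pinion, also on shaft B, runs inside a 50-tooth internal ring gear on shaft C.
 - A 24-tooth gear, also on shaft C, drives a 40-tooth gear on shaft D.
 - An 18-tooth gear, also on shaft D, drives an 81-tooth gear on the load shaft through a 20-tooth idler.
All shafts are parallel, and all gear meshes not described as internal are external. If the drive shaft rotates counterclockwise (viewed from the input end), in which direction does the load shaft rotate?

counterclockwise

the drive shaft → shaft B: external mesh, 1 reversal → CW.
shaft B → shaft C: internal mesh, same direction → CW.
shaft C → shaft D: external mesh, 1 reversal → CCW.
shaft D → the load shaft: driver → idler → driven is 2 external meshes, 2 reversals → CCW.
4 reversals in total — an even number — so the load shaft turns the same way as the drive shaft.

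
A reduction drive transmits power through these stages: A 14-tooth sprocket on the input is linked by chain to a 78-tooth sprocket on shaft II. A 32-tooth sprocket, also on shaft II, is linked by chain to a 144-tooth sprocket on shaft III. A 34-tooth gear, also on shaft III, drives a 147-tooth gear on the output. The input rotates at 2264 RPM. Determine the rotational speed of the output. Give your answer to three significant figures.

20.9 RPM

the input → shaft II (chain, 78/14): 2264 ÷ 5.5714 = 406.36 RPM
shaft II → shaft III (chain, 144/32): 406.36 ÷ 4.5 = 90.302 RPM
shaft III → the output (gear mesh, 147/34): 90.302 ÷ 4.3235 = 20.886 RPM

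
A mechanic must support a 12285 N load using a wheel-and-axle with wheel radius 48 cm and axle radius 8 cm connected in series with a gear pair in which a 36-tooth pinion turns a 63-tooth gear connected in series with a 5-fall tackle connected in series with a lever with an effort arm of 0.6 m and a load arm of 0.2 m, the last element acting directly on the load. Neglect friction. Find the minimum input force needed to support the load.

78 N

Wheel-and-axle MA = R/r = 48/8 = 6.
Gear pair MA = 63/36 = 1.75.
Block-and-tackle MA = number of supporting rope parts = 5.
Lever MA = effort arm / load arm = 0.6/0.2 = 3.
Combined ideal MA = 6 × 1.75 × 5 × 3 = 157.5.
Effort = load / MA = 12285 / 157.5 = 78 N.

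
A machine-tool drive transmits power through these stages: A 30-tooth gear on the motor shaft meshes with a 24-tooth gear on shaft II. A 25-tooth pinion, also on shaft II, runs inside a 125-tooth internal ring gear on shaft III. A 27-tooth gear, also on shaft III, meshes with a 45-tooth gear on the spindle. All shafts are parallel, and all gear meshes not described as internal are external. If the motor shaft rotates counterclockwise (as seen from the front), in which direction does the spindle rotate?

the motor shaft → shaft II: external mesh, 1 reversal → CW.
shaft II → shaft III: internal mesh, same direction → CW.
shaft III → the spindle: external mesh, 1 reversal → CCW.
2 reversals in total — an even number — so the spindle turns the same way as the motor shaft.

counterclockwise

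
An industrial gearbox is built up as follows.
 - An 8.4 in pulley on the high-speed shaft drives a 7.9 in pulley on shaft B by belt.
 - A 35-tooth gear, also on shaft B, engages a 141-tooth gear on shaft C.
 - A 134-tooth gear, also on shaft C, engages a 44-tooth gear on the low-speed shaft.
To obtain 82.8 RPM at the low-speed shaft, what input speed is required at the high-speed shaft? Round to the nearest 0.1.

103.0 RPM

Overall ratio R = 0.94048 × 4.0286 × 0.32836 = 1.2441.
Required input speed = output speed × R = 82.8 × 1.2441 = 103.01 RPM.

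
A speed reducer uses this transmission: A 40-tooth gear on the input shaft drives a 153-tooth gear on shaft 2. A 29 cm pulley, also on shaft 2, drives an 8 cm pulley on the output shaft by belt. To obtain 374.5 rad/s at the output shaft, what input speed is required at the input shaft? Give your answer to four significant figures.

Overall ratio R = 3.825 × 0.27586 = 1.0552.
Required input speed = output speed × R = 374.5 × 1.0552 = 395.16 rad/s.

395.2 rad/s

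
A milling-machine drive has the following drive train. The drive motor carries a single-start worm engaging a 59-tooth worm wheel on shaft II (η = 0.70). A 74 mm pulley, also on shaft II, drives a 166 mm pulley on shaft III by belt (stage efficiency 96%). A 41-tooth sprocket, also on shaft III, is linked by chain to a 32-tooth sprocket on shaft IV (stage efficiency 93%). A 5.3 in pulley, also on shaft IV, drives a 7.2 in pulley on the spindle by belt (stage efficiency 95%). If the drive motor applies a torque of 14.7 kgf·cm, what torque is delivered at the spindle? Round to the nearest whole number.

1225 kgf·cm

After the worm (59/1): 14.7 × 59 × 0.70 = 607.11 kgf·cm
After the belt (166/74): 607.11 × 2.2432 × 0.96 = 1307.4 kgf·cm
After the chain (32/41): 1307.4 × 0.78049 × 0.93 = 949 kgf·cm
After the belt (7.2/5.3): 949 × 1.3585 × 0.95 = 1224.7 kgf·cm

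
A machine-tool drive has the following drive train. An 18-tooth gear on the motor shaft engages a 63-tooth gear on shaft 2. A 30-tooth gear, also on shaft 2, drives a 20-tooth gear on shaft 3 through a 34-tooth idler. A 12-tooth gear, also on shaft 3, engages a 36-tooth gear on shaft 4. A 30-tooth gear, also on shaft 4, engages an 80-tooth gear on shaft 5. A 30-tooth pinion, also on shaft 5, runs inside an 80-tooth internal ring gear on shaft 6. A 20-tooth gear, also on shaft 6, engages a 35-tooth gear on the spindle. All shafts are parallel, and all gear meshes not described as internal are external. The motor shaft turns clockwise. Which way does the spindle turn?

clockwise

the motor shaft → shaft 2: external mesh, 1 reversal → CCW.
shaft 2 → shaft 3: driver → idler → driven is 2 external meshes, 2 reversals → CCW.
shaft 3 → shaft 4: external mesh, 1 reversal → CW.
shaft 4 → shaft 5: external mesh, 1 reversal → CCW.
shaft 5 → shaft 6: internal mesh, same direction → CCW.
shaft 6 → the spindle: external mesh, 1 reversal → CW.
6 reversals in total — an even number — so the spindle turns the same way as the motor shaft.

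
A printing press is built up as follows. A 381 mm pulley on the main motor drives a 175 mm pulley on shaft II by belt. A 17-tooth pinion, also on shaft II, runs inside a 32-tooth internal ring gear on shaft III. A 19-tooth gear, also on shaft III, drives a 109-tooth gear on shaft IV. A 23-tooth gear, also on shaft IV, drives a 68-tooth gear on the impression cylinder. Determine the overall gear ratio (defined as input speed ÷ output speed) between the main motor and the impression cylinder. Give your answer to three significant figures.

Each stage contributes driven/driver: belt 175/381 = 0.45932, internal gear 32/17 = 1.8824, gear mesh 109/19 = 5.7368, gear mesh 68/23 = 2.9565.
Overall: 0.45932 × 1.8824 × 5.7368 × 2.9565 = 14.665.

14.7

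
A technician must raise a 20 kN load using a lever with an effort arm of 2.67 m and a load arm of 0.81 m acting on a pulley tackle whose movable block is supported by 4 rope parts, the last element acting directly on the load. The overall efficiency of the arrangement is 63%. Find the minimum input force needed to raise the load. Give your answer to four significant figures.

2.408 kN

Lever MA = effort arm / load arm = 2.67/0.81 = 3.2963.
Block-and-tackle MA = number of supporting rope parts = 4.
Combined ideal MA = 3.2963 × 4 = 13.185.
Actual MA = 13.185 × 0.63 = 8.3067.
Effort = load / actual MA = 20 / 8.3067 = 2.4077 kN.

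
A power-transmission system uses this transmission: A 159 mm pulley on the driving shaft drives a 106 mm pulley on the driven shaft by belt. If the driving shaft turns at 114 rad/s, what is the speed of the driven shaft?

the driving shaft → the driven shaft (belt, 106/159): 114 ÷ 0.66667 = 171 rad/s

171 rad/s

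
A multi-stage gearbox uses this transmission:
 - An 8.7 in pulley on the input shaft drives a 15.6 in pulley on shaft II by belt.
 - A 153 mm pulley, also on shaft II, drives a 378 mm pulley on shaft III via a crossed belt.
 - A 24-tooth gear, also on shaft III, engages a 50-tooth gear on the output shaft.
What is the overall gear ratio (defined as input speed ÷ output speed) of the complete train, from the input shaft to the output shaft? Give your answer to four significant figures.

Each stage contributes driven/driver: belt 15.6/8.7 = 1.7931, belt 378/153 = 2.4706, gear mesh 50/24 = 2.0833.
Overall: 1.7931 × 2.4706 × 2.0833 = 9.2292.

9.229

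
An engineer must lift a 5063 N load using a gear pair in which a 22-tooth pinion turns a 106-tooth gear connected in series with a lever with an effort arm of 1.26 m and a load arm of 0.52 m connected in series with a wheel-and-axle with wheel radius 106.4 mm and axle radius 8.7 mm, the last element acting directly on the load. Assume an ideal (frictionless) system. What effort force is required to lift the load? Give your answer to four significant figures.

35.46 N

Gear pair MA = 106/22 = 4.8182.
Lever MA = effort arm / load arm = 1.26/0.52 = 2.4231.
Wheel-and-axle MA = R/r = 106.4/8.7 = 12.23.
Combined ideal MA = 4.8182 × 2.4231 × 12.23 = 142.78.
Effort = load / MA = 5063 / 142.78 = 35.46 N.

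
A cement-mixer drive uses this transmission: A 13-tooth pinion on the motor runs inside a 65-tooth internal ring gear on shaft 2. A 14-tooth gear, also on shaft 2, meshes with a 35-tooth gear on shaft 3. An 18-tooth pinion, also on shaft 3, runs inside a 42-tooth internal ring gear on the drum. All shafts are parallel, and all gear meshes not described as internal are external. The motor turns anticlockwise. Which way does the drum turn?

the motor → shaft 2: internal mesh, same direction → CCW.
shaft 2 → shaft 3: external mesh, 1 reversal → CW.
shaft 3 → the drum: internal mesh, same direction → CW.
1 reversal in total — an odd number — so the drum turns opposite to the motor.

clockwise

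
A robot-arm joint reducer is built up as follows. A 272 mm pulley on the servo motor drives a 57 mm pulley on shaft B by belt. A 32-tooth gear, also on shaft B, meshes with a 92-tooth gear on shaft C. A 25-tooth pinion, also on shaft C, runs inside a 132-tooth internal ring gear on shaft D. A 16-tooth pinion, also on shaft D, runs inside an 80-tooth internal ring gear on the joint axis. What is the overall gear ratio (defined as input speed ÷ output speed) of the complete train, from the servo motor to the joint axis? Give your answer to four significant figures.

Each stage contributes driven/driver: belt 57/272 = 0.20956, gear mesh 92/32 = 2.875, internal gear 132/25 = 5.28, internal gear 80/16 = 5.
Overall: 0.20956 × 2.875 × 5.28 × 5 = 15.906.

15.91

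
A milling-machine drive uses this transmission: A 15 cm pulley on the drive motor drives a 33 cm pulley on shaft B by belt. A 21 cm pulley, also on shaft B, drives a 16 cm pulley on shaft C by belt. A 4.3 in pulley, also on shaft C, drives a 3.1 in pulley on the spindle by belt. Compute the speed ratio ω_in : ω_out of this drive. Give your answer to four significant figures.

1.208

Each stage contributes driven/driver: belt 33/15 = 2.2, belt 16/21 = 0.7619, belt 3.1/4.3 = 0.72093.
Overall: 2.2 × 0.7619 × 0.72093 = 1.2084.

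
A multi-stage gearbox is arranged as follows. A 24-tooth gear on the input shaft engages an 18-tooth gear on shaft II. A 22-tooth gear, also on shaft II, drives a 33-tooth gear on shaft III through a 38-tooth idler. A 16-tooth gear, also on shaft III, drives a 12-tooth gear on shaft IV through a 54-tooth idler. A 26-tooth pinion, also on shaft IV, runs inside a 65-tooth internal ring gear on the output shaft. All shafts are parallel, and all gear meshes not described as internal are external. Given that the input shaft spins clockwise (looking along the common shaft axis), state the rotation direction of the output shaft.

counterclockwise

the input shaft → shaft II: external mesh, 1 reversal → CCW.
shaft II → shaft III: driver → idler → driven is 2 external meshes, 2 reversals → CCW.
shaft III → shaft IV: driver → idler → driven is 2 external meshes, 2 reversals → CCW.
shaft IV → the output shaft: internal mesh, same direction → CCW.
5 reversals in total — an odd number — so the output shaft turns opposite to the input shaft.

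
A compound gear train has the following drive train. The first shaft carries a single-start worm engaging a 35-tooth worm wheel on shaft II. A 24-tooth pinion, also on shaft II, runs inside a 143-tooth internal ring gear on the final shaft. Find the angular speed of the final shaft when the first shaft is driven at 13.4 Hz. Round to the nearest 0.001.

0.064 Hz

Worm: ratio = 35/1 = 35, so shaft II turns at 13.4 / 35 = 0.38286 Hz.
Internal gear: ratio = 143/24 = 5.9583, so the final shaft turns at 0.38286 / 5.9583 = 0.064256 Hz.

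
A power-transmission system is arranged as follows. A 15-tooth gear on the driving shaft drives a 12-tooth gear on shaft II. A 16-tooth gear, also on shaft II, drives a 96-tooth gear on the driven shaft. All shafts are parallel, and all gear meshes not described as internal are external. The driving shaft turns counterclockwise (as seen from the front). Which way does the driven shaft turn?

counterclockwise

the driving shaft → shaft II: external mesh, 1 reversal → CW.
shaft II → the driven shaft: external mesh, 1 reversal → CCW.
2 reversals in total — an even number — so the driven shaft turns the same way as the driving shaft.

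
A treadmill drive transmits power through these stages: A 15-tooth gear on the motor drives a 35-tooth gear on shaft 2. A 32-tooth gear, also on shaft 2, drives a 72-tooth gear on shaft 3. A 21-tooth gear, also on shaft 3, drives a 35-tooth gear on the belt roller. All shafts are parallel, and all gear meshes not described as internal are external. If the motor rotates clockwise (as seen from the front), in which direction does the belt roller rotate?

counterclockwise

the motor → shaft 2: external mesh, 1 reversal → CCW.
shaft 2 → shaft 3: external mesh, 1 reversal → CW.
shaft 3 → the belt roller: external mesh, 1 reversal → CCW.
3 reversals in total — an odd number — so the belt roller turns opposite to the motor.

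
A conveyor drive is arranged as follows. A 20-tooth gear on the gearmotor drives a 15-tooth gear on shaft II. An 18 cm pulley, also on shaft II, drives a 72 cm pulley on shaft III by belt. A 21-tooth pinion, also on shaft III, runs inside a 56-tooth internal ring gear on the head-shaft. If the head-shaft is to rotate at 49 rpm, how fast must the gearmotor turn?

392 rpm

Overall ratio R = 0.75 × 4 × 2.6667 = 8.
Required input speed = output speed × R = 49 × 8 = 392 rpm.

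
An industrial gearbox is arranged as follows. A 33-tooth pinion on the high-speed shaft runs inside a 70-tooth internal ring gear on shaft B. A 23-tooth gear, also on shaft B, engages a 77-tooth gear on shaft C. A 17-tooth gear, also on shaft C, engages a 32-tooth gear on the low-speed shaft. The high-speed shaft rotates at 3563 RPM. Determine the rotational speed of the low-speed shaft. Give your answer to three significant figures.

the high-speed shaft → shaft B (internal gear, 70/33): 3563 ÷ 2.1212 = 1679.7 RPM
shaft B → shaft C (gear mesh, 77/23): 1679.7 ÷ 3.3478 = 501.73 RPM
shaft C → the low-speed shaft (gear mesh, 32/17): 501.73 ÷ 1.8824 = 266.54 RPM

267 RPM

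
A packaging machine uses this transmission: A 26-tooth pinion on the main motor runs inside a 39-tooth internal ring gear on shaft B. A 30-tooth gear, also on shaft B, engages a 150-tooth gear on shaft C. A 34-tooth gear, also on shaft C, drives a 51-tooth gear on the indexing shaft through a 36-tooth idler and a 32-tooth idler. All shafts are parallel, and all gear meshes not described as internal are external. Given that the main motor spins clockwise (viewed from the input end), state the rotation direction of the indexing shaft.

the main motor → shaft B: internal mesh, same direction → CW.
shaft B → shaft C: external mesh, 1 reversal → CCW.
shaft C → the indexing shaft: driver → idler → idler → driven is 3 external meshes, 3 reversals → CW.
4 reversals in total — an even number — so the indexing shaft turns the same way as the main motor.

clockwise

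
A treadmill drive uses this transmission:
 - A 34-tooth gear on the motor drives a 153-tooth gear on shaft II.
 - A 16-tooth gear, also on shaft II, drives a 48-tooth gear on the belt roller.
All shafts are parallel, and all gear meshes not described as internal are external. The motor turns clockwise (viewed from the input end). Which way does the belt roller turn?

clockwise

the motor → shaft II: external mesh, 1 reversal → CCW.
shaft II → the belt roller: external mesh, 1 reversal → CW.
2 reversals in total — an even number — so the belt roller turns the same way as the motor.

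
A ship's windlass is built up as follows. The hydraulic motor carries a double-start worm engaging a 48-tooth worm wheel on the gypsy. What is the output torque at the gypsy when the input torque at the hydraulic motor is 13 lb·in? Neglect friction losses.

worm 48/2 = 24 → τ = 13·24 = 312 lb·in

312 lb·in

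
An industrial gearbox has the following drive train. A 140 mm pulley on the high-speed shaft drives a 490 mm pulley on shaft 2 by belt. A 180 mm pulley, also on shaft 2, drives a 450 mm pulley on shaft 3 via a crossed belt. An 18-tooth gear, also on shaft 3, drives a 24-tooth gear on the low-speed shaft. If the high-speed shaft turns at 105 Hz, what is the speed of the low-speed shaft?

9 Hz

the high-speed shaft → shaft 2 (belt, 490/140): 105 ÷ 3.5 = 30 Hz
shaft 2 → shaft 3 (belt, 450/180): 30 ÷ 2.5 = 12 Hz
shaft 3 → the low-speed shaft (gear mesh, 24/18): 12 ÷ 1.3333 = 9 Hz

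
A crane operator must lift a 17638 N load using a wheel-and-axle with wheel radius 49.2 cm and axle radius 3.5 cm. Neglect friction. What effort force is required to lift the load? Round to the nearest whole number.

Wheel-and-axle MA = R/r = 49.2/3.5 = 14.057.
Effort = load / MA = 17638 / 14.057 = 1254.7 N.

1255 N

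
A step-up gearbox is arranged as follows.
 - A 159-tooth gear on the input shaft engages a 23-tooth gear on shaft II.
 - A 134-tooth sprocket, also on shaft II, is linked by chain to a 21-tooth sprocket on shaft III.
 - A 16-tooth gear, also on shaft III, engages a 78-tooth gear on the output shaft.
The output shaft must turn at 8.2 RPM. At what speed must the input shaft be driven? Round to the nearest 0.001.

0.906 RPM

Overall ratio R = 0.14465 × 0.15672 × 4.875 = 0.11051.
Required input speed = output speed × R = 8.2 × 0.11051 = 0.90622 RPM.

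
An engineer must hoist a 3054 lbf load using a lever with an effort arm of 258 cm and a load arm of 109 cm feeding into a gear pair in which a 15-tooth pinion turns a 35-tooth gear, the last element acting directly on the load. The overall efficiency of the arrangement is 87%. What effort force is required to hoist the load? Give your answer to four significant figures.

635.6 lbf

Lever MA = effort arm / load arm = 258/109 = 2.367.
Gear pair MA = 35/15 = 2.3333.
Combined ideal MA = 2.367 × 2.3333 = 5.5229.
Actual MA = 5.5229 × 0.87 = 4.805.
Effort = load / actual MA = 3054 / 4.805 = 635.59 lbf.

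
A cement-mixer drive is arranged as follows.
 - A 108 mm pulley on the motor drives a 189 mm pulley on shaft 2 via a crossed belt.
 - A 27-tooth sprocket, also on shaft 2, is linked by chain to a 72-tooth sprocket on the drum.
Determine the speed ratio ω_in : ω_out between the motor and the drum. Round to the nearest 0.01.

4.67

Each stage contributes driven/driver: belt 189/108 = 1.75, chain 72/27 = 2.6667.
Overall: 1.75 × 2.6667 = 4.6667.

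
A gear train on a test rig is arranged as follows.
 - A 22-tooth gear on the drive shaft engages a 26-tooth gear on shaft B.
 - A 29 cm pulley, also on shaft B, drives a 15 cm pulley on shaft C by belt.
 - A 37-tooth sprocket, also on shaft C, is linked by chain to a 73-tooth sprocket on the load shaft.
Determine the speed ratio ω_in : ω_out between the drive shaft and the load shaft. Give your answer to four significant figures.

Each stage contributes driven/driver: gear mesh 26/22 = 1.1818, belt 15/29 = 0.51724, chain 73/37 = 1.973.
Overall: 1.1818 × 0.51724 × 1.973 = 1.206.

1.206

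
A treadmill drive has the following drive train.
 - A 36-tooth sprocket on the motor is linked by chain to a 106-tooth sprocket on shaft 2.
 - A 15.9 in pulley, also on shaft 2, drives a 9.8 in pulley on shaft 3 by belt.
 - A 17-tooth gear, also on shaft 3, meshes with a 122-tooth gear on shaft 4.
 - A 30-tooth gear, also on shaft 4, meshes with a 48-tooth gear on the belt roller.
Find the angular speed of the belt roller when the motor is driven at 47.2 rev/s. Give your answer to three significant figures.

2.27 rev/s

Chain: ratio = 106/36 = 2.9444, so shaft 2 turns at 47.2 / 2.9444 = 16.03 rev/s.
Belt: ratio = 9.8/15.9 = 0.61635, so shaft 3 turns at 16.03 / 0.61635 = 26.008 rev/s.
Gear mesh: ratio = 122/17 = 7.1765, so shaft 4 turns at 26.008 / 7.1765 = 3.6241 rev/s.
Gear mesh: ratio = 48/30 = 1.6, so the belt roller turns at 3.6241 / 1.6 = 2.2651 rev/s.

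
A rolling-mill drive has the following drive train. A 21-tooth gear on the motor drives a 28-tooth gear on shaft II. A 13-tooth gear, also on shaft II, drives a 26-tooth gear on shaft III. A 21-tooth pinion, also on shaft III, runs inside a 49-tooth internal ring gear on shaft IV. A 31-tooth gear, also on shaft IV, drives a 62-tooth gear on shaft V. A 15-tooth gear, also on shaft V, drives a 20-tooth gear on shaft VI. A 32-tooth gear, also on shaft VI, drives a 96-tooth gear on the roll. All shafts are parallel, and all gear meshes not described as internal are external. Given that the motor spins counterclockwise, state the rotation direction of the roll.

the motor → shaft II: external mesh, 1 reversal → CW.
shaft II → shaft III: external mesh, 1 reversal → CCW.
shaft III → shaft IV: internal mesh, same direction → CCW.
shaft IV → shaft V: external mesh, 1 reversal → CW.
shaft V → shaft VI: external mesh, 1 reversal → CCW.
shaft VI → the roll: external mesh, 1 reversal → CW.
5 reversals in total — an odd number — so the roll turns opposite to the motor.

clockwise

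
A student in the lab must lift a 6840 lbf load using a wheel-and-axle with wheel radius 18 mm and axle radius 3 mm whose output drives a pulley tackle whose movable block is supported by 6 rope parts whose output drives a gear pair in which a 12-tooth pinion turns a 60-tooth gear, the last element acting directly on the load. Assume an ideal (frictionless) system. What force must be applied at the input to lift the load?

38 lbf

Wheel-and-axle MA = R/r = 18/3 = 6.
Block-and-tackle MA = number of supporting rope parts = 6.
Gear pair MA = 60/12 = 5.
Combined ideal MA = 6 × 6 × 5 = 180.
Effort = load / MA = 6840 / 180 = 38 lbf.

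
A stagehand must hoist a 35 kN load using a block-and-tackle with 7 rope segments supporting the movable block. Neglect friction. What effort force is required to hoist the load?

Block-and-tackle MA = number of supporting rope parts = 7.
Effort = load / MA = 35 / 7 = 5 kN.

5 kN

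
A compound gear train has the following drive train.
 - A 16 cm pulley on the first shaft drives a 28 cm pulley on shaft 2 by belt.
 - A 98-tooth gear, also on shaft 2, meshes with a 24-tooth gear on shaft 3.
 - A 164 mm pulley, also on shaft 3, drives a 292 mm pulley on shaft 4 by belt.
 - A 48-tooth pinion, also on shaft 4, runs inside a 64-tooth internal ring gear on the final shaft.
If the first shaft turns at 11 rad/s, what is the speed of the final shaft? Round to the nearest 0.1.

Belt: ratio = 28/16 = 1.75, so shaft 2 turns at 11 / 1.75 = 6.2857 rad/s.
Gear mesh: ratio = 24/98 = 0.2449, so shaft 3 turns at 6.2857 / 0.2449 = 25.667 rad/s.
Belt: ratio = 292/164 = 1.7805, so shaft 4 turns at 25.667 / 1.7805 = 14.416 rad/s.
Internal gear: ratio = 64/48 = 1.3333, so the final shaft turns at 14.416 / 1.3333 = 10.812 rad/s.

10.8 rad/s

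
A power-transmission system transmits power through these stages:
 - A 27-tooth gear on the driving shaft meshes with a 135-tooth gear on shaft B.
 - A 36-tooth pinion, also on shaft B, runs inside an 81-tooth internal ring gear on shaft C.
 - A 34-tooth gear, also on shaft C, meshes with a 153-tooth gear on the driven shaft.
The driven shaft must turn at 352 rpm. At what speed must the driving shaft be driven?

Overall ratio R = 5 × 2.25 × 4.5 = 50.625.
Required input speed = output speed × R = 352 × 50.625 = 17820 rpm.

17820 rpm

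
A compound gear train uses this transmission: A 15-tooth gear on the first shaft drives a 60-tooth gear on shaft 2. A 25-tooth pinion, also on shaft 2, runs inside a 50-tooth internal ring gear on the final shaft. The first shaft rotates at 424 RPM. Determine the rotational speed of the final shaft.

gear mesh 60/15 = 4 → 424/4 = 106 RPM
internal gear 50/25 = 2 → 106/2 = 53 RPM

53 RPM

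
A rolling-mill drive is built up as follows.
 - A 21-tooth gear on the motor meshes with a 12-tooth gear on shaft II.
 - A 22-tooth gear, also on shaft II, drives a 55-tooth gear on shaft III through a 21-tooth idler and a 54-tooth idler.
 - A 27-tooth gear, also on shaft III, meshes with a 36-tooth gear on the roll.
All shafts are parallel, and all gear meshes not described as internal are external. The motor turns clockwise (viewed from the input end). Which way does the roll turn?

counterclockwise

the motor → shaft II: external mesh, 1 reversal → CCW.
shaft II → shaft III: driver → idler → idler → driven is 3 external meshes, 3 reversals → CW.
shaft III → the roll: external mesh, 1 reversal → CCW.
5 reversals in total — an odd number — so the roll turns opposite to the motor.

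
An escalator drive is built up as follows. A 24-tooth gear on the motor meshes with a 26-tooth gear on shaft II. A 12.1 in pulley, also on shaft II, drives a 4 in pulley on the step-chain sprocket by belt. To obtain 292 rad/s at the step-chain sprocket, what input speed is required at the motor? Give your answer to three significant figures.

105 rad/s

Overall ratio R = 1.0833 × 0.33058 = 0.35813.
Required input speed = output speed × R = 292 × 0.35813 = 104.57 rad/s.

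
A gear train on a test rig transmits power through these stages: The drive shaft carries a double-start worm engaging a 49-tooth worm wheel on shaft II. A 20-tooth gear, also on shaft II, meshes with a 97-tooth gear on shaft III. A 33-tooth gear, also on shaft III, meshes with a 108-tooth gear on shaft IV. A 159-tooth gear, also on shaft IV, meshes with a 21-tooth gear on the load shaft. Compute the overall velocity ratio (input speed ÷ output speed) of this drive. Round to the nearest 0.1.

51.4

Each stage contributes driven/driver: worm 49/2 = 24.5, gear mesh 97/20 = 4.85, gear mesh 108/33 = 3.2727, gear mesh 21/159 = 0.13208.
Overall: 24.5 × 4.85 × 3.2727 × 0.13208 = 51.362.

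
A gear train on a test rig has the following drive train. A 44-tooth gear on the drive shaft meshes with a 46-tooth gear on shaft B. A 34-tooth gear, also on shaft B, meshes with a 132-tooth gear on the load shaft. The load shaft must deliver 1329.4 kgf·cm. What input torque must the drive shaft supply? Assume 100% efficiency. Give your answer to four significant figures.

327.5 kgf·cm

Overall ratio R = 1.0455 × 3.8824 = 4.0588.
Input torque = output torque / R = 1329.4 / 4.0588 = 327.53 kgf·cm.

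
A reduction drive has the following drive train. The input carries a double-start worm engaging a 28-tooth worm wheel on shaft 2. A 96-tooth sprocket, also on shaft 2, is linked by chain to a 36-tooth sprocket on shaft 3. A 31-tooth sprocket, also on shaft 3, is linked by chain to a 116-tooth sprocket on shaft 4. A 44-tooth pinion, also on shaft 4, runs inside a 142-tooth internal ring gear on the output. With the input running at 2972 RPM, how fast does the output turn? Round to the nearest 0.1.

46.9 RPM

Worm: ratio = 28/2 = 14, so shaft 2 turns at 2972 / 14 = 212.29 RPM.
Chain: ratio = 36/96 = 0.375, so shaft 3 turns at 212.29 / 0.375 = 566.1 RPM.
Chain: ratio = 116/31 = 3.7419, so shaft 4 turns at 566.1 / 3.7419 = 151.28 RPM.
Internal gear: ratio = 142/44 = 3.2273, so the output turns at 151.28 / 3.2273 = 46.877 RPM.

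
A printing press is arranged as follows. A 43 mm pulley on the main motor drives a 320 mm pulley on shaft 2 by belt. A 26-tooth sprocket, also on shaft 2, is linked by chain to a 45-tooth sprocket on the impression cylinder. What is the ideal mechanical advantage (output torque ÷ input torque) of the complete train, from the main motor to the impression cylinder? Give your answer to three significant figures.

12.9

Each stage contributes driven/driver: belt 320/43 = 7.4419, chain 45/26 = 1.7308.
Overall: 7.4419 × 1.7308 = 12.88.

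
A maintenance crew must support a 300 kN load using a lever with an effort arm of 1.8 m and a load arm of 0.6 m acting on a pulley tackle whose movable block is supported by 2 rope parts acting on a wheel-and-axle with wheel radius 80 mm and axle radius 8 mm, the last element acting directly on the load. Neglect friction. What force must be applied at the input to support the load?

Lever MA = effort arm / load arm = 1.8/0.6 = 3.
Block-and-tackle MA = number of supporting rope parts = 2.
Wheel-and-axle MA = R/r = 80/8 = 10.
Combined ideal MA = 3 × 2 × 10 = 60.
Effort = load / MA = 300 / 60 = 5 kN.

5 kN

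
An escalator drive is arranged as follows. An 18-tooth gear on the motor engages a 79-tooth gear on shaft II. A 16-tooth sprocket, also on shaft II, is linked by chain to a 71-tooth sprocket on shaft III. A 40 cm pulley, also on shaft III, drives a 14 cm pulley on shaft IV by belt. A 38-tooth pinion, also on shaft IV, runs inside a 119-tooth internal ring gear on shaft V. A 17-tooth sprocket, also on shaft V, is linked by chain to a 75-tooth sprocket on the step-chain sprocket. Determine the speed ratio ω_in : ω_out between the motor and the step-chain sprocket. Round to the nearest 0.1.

Each stage contributes driven/driver: gear mesh 79/18 = 4.3889, chain 71/16 = 4.4375, belt 14/40 = 0.35, internal gear 119/38 = 3.1316, chain 75/17 = 4.4118.
Overall: 4.3889 × 4.4375 × 0.35 × 3.1316 × 4.4118 = 94.175.

94.2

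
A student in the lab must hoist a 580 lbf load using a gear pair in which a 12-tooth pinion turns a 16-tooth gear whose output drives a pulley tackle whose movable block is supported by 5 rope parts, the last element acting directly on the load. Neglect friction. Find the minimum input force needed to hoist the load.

87 lbf

Gear pair MA = 16/12 = 1.3333.
Block-and-tackle MA = number of supporting rope parts = 5.
Combined ideal MA = 1.3333 × 5 = 6.6667.
Effort = load / MA = 580 / 6.6667 = 87 lbf.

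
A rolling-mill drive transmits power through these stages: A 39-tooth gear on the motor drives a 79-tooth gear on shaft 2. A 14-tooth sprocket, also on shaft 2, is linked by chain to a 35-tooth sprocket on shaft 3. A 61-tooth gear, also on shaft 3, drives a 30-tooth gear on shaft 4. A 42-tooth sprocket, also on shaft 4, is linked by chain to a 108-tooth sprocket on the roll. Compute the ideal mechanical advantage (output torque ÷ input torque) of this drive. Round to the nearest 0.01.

6.40

Each stage contributes driven/driver: gear mesh 79/39 = 2.0256, chain 35/14 = 2.5, gear mesh 30/61 = 0.4918, chain 108/42 = 2.5714.
Overall: 2.0256 × 2.5 × 0.4918 × 2.5714 = 6.4043.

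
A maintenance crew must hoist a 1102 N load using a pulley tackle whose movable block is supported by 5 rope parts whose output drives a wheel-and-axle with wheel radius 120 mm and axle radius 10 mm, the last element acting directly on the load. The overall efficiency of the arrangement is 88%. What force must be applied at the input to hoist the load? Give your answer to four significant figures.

20.87 N

Block-and-tackle MA = number of supporting rope parts = 5.
Wheel-and-axle MA = R/r = 120/10 = 12.
Combined ideal MA = 5 × 12 = 60.
Actual MA = 60 × 0.88 = 52.8.
Effort = load / actual MA = 1102 / 52.8 = 20.871 N.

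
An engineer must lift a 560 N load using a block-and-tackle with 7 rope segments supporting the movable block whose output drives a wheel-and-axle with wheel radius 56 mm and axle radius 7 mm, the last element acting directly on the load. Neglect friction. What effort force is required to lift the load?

Block-and-tackle MA = number of supporting rope parts = 7.
Wheel-and-axle MA = R/r = 56/7 = 8.
Combined ideal MA = 7 × 8 = 56.
Effort = load / MA = 560 / 56 = 10 N.

10 N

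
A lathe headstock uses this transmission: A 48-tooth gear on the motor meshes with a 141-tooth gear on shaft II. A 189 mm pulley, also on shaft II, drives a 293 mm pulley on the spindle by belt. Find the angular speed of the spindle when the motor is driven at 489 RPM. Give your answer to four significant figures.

gear mesh 141/48 = 2.9375 → 489/2.9375 = 166.47 RPM
belt 293/189 = 1.5503 → 166.47/1.5503 = 107.38 RPM

107.4 RPM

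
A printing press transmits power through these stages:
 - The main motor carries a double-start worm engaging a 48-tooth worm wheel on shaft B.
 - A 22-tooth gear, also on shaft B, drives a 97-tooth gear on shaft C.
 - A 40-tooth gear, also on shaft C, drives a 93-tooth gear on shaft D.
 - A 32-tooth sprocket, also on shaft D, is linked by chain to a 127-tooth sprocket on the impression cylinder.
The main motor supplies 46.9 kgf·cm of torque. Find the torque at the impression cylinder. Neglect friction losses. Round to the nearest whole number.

worm 48/2 = 24 → τ = 46.9·24 = 1125.6 kgf·cm
gear mesh 97/22 = 4.4091 → τ = 1125.6·4.4091 = 4962.9 kgf·cm
gear mesh 93/40 = 2.325 → τ = 4962.9·2.325 = 11539 kgf·cm
chain 127/32 = 3.9688 → τ = 11539·3.9688 = 45794 kgf·cm

45794 kgf·cm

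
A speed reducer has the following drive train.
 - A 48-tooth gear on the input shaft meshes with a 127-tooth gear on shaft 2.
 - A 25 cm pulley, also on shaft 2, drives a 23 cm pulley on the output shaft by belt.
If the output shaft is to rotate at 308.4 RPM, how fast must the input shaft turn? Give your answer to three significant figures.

Overall ratio R = 2.6458 × 0.92 = 2.4342.
Required input speed = output speed × R = 308.4 × 2.4342 = 750.7 RPM.

751 RPM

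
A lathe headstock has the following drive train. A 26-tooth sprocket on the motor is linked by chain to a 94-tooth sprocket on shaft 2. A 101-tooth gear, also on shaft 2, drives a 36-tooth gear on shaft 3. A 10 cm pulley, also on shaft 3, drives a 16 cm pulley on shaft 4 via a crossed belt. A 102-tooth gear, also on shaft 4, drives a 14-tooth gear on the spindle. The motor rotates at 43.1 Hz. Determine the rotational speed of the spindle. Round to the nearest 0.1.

chain 94/26 = 3.6154 → 43.1/3.6154 = 11.921 Hz
gear mesh 36/101 = 0.35644 → 11.921/0.35644 = 33.446 Hz
belt 16/10 = 1.6 → 33.446/1.6 = 20.904 Hz
gear mesh 14/102 = 0.13725 → 20.904/0.13725 = 152.3 Hz

152.3 Hz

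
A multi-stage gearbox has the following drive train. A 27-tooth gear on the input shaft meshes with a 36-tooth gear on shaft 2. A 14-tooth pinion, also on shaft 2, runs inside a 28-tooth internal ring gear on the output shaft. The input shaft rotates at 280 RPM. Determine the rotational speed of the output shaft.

105 RPM

Gear mesh: ratio = 36/27 = 1.3333, so shaft 2 turns at 280 / 1.3333 = 210 RPM.
Internal gear: ratio = 28/14 = 2, so the output shaft turns at 210 / 2 = 105 RPM.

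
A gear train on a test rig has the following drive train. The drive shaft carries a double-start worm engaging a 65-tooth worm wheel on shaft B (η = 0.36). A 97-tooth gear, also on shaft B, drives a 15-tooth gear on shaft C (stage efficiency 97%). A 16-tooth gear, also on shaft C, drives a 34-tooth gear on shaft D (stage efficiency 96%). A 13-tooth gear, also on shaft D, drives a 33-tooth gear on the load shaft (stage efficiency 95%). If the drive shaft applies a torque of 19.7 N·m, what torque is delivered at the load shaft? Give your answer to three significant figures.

170 N·m

After the worm (65/2): 19.7 × 32.5 × 0.36 = 230.49 N·m
After the gear mesh (15/97): 230.49 × 0.15464 × 0.97 = 34.574 N·m
After the gear mesh (34/16): 34.574 × 2.125 × 0.96 = 70.53 N·m
After the gear mesh (33/13): 70.53 × 2.5385 × 0.95 = 170.09 N·m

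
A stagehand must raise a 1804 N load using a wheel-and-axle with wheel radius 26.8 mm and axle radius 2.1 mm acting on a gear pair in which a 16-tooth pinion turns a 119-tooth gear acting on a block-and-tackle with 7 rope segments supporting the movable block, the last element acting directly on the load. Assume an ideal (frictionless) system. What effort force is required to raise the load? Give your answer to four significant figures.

2.715 N

Wheel-and-axle MA = R/r = 26.8/2.1 = 12.762.
Gear pair MA = 119/16 = 7.4375.
Block-and-tackle MA = number of supporting rope parts = 7.
Combined ideal MA = 12.762 × 7.4375 × 7 = 664.42.
Effort = load / MA = 1804 / 664.42 = 2.7152 N.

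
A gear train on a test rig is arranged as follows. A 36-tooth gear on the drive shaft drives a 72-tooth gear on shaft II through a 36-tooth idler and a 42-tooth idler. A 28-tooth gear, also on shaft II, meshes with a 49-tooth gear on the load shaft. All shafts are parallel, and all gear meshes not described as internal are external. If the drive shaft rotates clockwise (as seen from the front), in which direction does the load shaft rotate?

clockwise

the drive shaft → shaft II: driver → idler → idler → driven is 3 external meshes, 3 reversals → CCW.
shaft II → the load shaft: external mesh, 1 reversal → CW.
4 reversals in total — an even number — so the load shaft turns the same way as the drive shaft.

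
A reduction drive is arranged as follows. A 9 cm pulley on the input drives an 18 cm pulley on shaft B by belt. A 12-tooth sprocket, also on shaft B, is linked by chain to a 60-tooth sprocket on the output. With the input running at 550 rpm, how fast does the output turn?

Belt: ratio = 18/9 = 2, so shaft B turns at 550 / 2 = 275 rpm.
Chain: ratio = 60/12 = 5, so the output turns at 275 / 5 = 55 rpm.

55 rpm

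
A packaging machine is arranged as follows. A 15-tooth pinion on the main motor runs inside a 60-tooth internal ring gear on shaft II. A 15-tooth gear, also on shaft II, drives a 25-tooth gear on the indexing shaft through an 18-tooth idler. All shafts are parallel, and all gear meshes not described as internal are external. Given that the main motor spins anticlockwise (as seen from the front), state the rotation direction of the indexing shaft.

the main motor → shaft II: internal mesh, same direction → CCW.
shaft II → the indexing shaft: driver → idler → driven is 2 external meshes, 2 reversals → CCW.
2 reversals in total — an even number — so the indexing shaft turns the same way as the main motor.

anticlockwise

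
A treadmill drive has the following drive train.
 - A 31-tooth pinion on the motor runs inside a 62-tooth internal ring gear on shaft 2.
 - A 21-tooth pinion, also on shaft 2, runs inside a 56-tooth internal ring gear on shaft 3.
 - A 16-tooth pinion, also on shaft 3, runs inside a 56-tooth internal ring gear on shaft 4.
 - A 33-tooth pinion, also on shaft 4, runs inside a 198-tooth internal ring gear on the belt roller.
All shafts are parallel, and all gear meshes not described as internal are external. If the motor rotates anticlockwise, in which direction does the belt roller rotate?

anticlockwise

the motor → shaft 2: internal mesh, same direction → CCW.
shaft 2 → shaft 3: internal mesh, same direction → CCW.
shaft 3 → shaft 4: internal mesh, same direction → CCW.
shaft 4 → the belt roller: internal mesh, same direction → CCW.
0 reversals in total — an even number — so the belt roller turns the same way as the motor.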